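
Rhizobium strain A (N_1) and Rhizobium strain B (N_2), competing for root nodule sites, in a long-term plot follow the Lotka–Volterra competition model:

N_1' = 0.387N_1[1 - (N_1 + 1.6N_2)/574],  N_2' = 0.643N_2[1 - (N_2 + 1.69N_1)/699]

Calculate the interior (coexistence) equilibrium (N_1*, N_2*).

N_1* ≈ 319, N_2* ≈ 159

Setting both brackets to zero gives the nullclines N_1 + 1.6N_2 = 574 and 1.69N_1 + N_2 = 699.
Substituting N_2 = 699 - 1.69N_1 into the first: N_1(1 - 1.6·1.69) = 574 - 1.6·699.
So N_1* = -544/-1.7 = 319, and then N_2* = 699 - 1.69·319 = 159.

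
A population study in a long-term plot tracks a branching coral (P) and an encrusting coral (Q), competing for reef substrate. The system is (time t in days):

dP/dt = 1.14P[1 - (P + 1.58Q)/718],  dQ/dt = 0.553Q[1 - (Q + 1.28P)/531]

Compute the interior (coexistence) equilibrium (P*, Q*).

Setting both brackets to zero gives the nullclines P + 1.58Q = 718 and 1.28P + Q = 531.
Substituting Q = 531 - 1.28P into the first: P(1 - 1.58·1.28) = 718 - 1.58·531.
So P* = -121/-1.02 = 118, and then Q* = 531 - 1.28·118 = 380.

P* ≈ 118, Q* ≈ 380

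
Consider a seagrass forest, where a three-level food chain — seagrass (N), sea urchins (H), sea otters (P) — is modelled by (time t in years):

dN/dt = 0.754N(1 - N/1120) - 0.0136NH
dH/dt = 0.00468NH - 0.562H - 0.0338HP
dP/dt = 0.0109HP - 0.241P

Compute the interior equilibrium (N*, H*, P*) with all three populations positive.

N* ≈ 673, H* ≈ 22.1, P* ≈ 76.6

From dP/dt = 0: 0.0109H* = 0.241, so H* = 22.1.
From dN/dt = 0: 0.754(1 - N*/1120) = 0.0136·22.1, giving N* = 1120·(1 - 0.399) = 673.
From dH/dt = 0: 0.00468·673 - 0.562 = 0.0338P*, so P* = 2.59/0.0338 = 76.6.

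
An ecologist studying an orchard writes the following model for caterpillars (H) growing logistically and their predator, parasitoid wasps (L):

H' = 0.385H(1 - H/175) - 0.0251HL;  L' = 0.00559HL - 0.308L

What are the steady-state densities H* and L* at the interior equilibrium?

H* ≈ 55.1, L* ≈ 10.5

From dL/dt = 0 with L > 0: 0.00559H* = 0.308, so H* = 55.1.
Substitute into dH/dt = 0: 0.385(1 - 55.1/175) = 0.0251L*.
The bracket is 0.685, giving L* = 0.264/0.0251 = 10.5.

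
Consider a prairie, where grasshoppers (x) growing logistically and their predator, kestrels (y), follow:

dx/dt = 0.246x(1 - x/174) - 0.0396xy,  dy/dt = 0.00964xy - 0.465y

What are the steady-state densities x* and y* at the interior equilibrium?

x* ≈ 48.2, y* ≈ 4.49

From dy/dt = 0 with y > 0: 0.00964x* = 0.465, so x* = 48.2.
Substitute into dx/dt = 0: 0.246(1 - 48.2/174) = 0.0396y*.
The bracket is 0.723, giving y* = 0.178/0.0396 = 4.49.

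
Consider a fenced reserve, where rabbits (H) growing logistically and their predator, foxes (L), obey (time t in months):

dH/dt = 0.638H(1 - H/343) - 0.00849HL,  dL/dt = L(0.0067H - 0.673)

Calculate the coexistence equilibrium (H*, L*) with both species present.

From dL/dt = 0 with L > 0: 0.0067H* = 0.673, so H* = 100.
Substitute into dH/dt = 0: 0.638(1 - 100/343) = 0.00849L*.
The bracket is 0.707, giving L* = 0.451/0.00849 = 53.1.

H* ≈ 100, L* ≈ 53.1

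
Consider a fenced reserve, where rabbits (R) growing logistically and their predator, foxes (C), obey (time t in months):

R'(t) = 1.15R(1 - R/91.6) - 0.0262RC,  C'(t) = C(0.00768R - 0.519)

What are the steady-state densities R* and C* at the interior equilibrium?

R* ≈ 67.6, C* ≈ 11.5

From dC/dt = 0 with C > 0: 0.00768R* = 0.519, so R* = 67.6.
Substitute into dR/dt = 0: 1.15(1 - 67.6/91.6) = 0.0262C*.
The bracket is 0.262, giving C* = 0.302/0.0262 = 11.5.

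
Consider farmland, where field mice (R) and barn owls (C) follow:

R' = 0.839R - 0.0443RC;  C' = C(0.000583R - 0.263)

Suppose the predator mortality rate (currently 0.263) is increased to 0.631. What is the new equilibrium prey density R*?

R* ≈ 1080

At the interior fixed point, setting dC/dt = 0 with C > 0 fixes R* = (predator death rate)/(RC coefficient) — independent of the other coefficients.
With the change, R* = 0.631/0.000583 = 1080; it rises from 451.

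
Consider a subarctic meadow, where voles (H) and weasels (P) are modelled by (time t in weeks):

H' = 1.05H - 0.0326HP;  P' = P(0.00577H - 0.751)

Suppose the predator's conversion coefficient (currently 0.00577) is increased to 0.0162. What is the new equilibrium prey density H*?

H* ≈ 46.4

At the interior fixed point, setting dP/dt = 0 with P > 0 fixes H* = (predator death rate)/(HP coefficient) — independent of the other coefficients.
With the change, H* = 0.751/0.0162 = 46.4; it falls from 130.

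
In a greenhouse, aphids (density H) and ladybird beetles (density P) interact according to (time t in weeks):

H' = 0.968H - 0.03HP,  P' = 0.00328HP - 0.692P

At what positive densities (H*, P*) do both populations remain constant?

H* ≈ 211, P* ≈ 32.3

Set dP/dt = 0 with P > 0: 0.00328H - 0.692 = 0, so H* = 0.692/0.00328 = 211.
Set dH/dt = 0 with H > 0: 0.968 - 0.03P = 0, so P* = 0.968/0.03 = 32.3.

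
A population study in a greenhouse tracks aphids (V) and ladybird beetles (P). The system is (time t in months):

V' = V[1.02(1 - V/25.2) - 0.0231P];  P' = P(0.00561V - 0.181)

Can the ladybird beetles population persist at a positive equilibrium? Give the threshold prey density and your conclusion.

The predator equation gives dP/dt > 0 only when V > 0.181/0.00561 = 32.3.
Without the predator, V → K = 25.2. Since 25.2 < 32.3, the predator cannot invade.

Threshold V = 32.3; K < 32.3, so no, the predator goes extinct.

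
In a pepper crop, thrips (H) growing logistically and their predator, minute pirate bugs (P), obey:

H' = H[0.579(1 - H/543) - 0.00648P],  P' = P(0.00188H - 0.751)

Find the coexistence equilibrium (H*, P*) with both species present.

From dP/dt = 0 with P > 0: 0.00188H* = 0.751, so H* = 399.
Substitute into dH/dt = 0: 0.579(1 - 399/543) = 0.00648P*.
The bracket is 0.264, giving P* = 0.153/0.00648 = 23.6.

H* ≈ 399, P* ≈ 23.6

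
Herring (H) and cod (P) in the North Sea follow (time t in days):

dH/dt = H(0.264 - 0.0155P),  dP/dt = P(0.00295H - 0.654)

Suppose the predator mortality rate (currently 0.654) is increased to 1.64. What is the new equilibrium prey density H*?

H* ≈ 556

At the interior fixed point, setting dP/dt = 0 with P > 0 fixes H* = (predator death rate)/(HP coefficient) — independent of the other coefficients.
With the change, H* = 1.64/0.00295 = 556; it rises from 222.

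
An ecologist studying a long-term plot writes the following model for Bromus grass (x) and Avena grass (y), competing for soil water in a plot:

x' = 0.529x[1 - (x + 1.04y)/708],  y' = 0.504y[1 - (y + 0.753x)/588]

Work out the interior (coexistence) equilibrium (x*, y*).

Setting both brackets to zero gives the nullclines x + 1.04y = 708 and 0.753x + y = 588.
Substituting y = 588 - 0.753x into the first: x(1 - 1.04·0.753) = 708 - 1.04·588.
So x* = 96.5/0.217 = 445, and then y* = 588 - 0.753·445 = 253.

x* ≈ 445, y* ≈ 253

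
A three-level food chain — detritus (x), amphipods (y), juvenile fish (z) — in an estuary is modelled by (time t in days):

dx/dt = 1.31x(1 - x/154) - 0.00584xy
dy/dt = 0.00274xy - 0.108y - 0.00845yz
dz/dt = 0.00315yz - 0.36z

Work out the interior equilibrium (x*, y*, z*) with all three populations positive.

From dz/dt = 0: 0.00315y* = 0.36, so y* = 114.
From dx/dt = 0: 1.31(1 - x*/154) = 0.00584·114, giving x* = 154·(1 - 0.509) = 75.5.
From dy/dt = 0: 0.00274·75.5 - 0.108 = 0.00845z*, so z* = 0.099/0.00845 = 11.7.

x* ≈ 75.5, y* ≈ 114, z* ≈ 11.7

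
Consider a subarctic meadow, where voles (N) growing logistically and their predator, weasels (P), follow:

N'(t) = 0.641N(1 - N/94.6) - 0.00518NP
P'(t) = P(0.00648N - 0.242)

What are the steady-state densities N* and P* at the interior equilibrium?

From dP/dt = 0 with P > 0: 0.00648N* = 0.242, so N* = 37.3.
Substitute into dN/dt = 0: 0.641(1 - 37.3/94.6) = 0.00518P*.
The bracket is 0.605, giving P* = 0.388/0.00518 = 74.9.

N* ≈ 37.3, P* ≈ 74.9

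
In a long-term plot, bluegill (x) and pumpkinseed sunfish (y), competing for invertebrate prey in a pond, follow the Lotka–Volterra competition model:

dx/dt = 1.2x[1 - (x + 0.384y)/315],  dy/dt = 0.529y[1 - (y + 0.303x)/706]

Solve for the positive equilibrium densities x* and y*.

Setting both brackets to zero gives the nullclines x + 0.384y = 315 and 0.303x + y = 706.
Substituting y = 706 - 0.303x into the first: x(1 - 0.384·0.303) = 315 - 0.384·706.
So x* = 43.9/0.884 = 49.7, and then y* = 706 - 0.303·49.7 = 691.

x* ≈ 49.7, y* ≈ 691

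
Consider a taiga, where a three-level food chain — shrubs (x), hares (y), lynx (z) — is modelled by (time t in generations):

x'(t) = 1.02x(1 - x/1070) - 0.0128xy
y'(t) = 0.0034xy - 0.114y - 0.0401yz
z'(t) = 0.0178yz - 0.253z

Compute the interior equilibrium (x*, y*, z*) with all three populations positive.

x* ≈ 879, y* ≈ 14.2, z* ≈ 71.7

From dz/dt = 0: 0.0178y* = 0.253, so y* = 14.2.
From dx/dt = 0: 1.02(1 - x*/1070) = 0.0128·14.2, giving x* = 1070·(1 - 0.178) = 879.
From dy/dt = 0: 0.0034·879 - 0.114 = 0.0401z*, so z* = 2.88/0.0401 = 71.7.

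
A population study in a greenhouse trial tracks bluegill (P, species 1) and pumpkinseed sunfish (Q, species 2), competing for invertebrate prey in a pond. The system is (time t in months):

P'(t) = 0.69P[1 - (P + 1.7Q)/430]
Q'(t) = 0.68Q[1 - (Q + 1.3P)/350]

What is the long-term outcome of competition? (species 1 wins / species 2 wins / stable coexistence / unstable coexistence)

unstable coexistence (outcome depends on initial conditions)

Compare the nullcline intercepts: K1/α12 = 430/1.7 = 253 < K2 = 350; K2/α21 = 350/1.3 = 269 < K1 = 430.
Since both are reversed, neither can invade when rare; the interior point is a saddle.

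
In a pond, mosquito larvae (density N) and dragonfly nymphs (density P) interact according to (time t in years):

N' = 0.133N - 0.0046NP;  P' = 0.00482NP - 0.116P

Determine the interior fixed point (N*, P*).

N* ≈ 24.1, P* ≈ 28.9

Set dP/dt = 0 with P > 0: 0.00482N - 0.116 = 0, so N* = 0.116/0.00482 = 24.1.
Set dN/dt = 0 with N > 0: 0.133 - 0.0046P = 0, so P* = 0.133/0.0046 = 28.9.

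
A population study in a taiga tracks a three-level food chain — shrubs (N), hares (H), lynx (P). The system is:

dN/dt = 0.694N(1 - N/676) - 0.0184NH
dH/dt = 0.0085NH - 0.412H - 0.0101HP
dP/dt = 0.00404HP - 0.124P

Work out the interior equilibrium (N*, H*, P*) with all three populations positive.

From dP/dt = 0: 0.00404H* = 0.124, so H* = 30.7.
From dN/dt = 0: 0.694(1 - N*/676) = 0.0184·30.7, giving N* = 676·(1 - 0.814) = 126.
From dH/dt = 0: 0.0085·126 - 0.412 = 0.0101P*, so P* = 0.658/0.0101 = 65.2.

N* ≈ 126, H* ≈ 30.7, P* ≈ 65.2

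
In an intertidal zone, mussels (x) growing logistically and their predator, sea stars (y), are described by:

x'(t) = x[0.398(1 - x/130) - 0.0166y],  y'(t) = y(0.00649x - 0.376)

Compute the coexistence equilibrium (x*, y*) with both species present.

x* ≈ 57.9, y* ≈ 13.3

From dy/dt = 0 with y > 0: 0.00649x* = 0.376, so x* = 57.9.
Substitute into dx/dt = 0: 0.398(1 - 57.9/130) = 0.0166y*.
The bracket is 0.554, giving y* = 0.221/0.0166 = 13.3.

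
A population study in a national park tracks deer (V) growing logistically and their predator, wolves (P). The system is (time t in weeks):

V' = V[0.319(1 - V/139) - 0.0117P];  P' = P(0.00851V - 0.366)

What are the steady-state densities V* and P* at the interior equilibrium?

From dP/dt = 0 with P > 0: 0.00851V* = 0.366, so V* = 43.
Substitute into dV/dt = 0: 0.319(1 - 43/139) = 0.0117P*.
The bracket is 0.691, giving P* = 0.22/0.0117 = 18.8.

V* ≈ 43, P* ≈ 18.8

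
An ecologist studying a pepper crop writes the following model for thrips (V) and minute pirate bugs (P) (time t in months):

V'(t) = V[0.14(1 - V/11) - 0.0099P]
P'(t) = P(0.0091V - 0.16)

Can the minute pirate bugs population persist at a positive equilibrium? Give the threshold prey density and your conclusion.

The predator equation gives dP/dt > 0 only when V > 0.16/0.0091 = 17.6.
Without the predator, V → K = 11. Since 11 < 17.6, the predator cannot invade.

Threshold V = 17.6; K < 17.6, so no, the predator goes extinct.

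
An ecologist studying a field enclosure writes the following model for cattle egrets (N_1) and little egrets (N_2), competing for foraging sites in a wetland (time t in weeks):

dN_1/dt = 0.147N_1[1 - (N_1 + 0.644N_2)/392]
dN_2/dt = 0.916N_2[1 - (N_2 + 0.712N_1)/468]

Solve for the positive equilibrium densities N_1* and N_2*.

N_1* ≈ 167, N_2* ≈ 349

Setting both brackets to zero gives the nullclines N_1 + 0.644N_2 = 392 and 0.712N_1 + N_2 = 468.
Substituting N_2 = 468 - 0.712N_1 into the first: N_1(1 - 0.644·0.712) = 392 - 0.644·468.
So N_1* = 90.6/0.541 = 167, and then N_2* = 468 - 0.712·167 = 349.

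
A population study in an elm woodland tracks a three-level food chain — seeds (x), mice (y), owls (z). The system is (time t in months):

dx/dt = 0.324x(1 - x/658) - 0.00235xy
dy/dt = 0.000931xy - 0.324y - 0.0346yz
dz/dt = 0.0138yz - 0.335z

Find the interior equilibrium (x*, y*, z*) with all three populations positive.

From dz/dt = 0: 0.0138y* = 0.335, so y* = 24.3.
From dx/dt = 0: 0.324(1 - x*/658) = 0.00235·24.3, giving x* = 658·(1 - 0.176) = 542.
From dy/dt = 0: 0.000931·542 - 0.324 = 0.0346z*, so z* = 0.181/0.0346 = 5.22.

x* ≈ 542, y* ≈ 24.3, z* ≈ 5.22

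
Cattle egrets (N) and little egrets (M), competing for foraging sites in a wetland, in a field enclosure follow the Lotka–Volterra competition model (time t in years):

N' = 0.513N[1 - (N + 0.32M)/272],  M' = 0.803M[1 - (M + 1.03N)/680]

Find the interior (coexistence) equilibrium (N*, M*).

N* ≈ 81.1, M* ≈ 596

Setting both brackets to zero gives the nullclines N + 0.32M = 272 and 1.03N + M = 680.
Substituting M = 680 - 1.03N into the first: N(1 - 0.32·1.03) = 272 - 0.32·680.
So N* = 54.4/0.67 = 81.1, and then M* = 680 - 1.03·81.1 = 596.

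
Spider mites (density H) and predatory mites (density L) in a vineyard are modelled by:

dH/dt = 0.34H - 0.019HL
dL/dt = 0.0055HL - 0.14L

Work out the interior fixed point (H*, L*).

H* ≈ 25.5, L* ≈ 17.9

Set dL/dt = 0 with L > 0: 0.0055H - 0.14 = 0, so H* = 0.14/0.0055 = 25.5.
Set dH/dt = 0 with H > 0: 0.34 - 0.019L = 0, so L* = 0.34/0.019 = 17.9.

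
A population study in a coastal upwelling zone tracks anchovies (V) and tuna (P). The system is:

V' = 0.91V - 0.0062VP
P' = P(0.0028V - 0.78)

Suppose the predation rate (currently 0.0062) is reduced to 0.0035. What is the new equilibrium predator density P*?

P* ≈ 260

At the interior fixed point, setting dV/dt = 0 with V > 0 fixes P* = (prey growth rate)/(VP coefficient) — independent of the other coefficients.
With the change, P* = 0.91/0.0035 = 260; it rises from 147.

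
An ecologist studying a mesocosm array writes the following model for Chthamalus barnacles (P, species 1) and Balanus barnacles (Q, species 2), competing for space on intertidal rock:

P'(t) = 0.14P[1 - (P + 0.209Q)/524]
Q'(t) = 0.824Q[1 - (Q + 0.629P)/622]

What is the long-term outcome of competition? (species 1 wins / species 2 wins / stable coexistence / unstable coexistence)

Compare the nullcline intercepts: K1/α12 = 524/0.209 = 2510 > K2 = 622; K2/α21 = 622/0.629 = 989 > K1 = 524.
Since both inequalities hold, each species can invade when rare, so the interior equilibrium is stable.

stable coexistence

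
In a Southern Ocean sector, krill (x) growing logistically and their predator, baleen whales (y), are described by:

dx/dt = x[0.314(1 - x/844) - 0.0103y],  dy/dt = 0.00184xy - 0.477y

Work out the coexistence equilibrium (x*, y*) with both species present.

x* ≈ 259, y* ≈ 21.1

From dy/dt = 0 with y > 0: 0.00184x* = 0.477, so x* = 259.
Substitute into dx/dt = 0: 0.314(1 - 259/844) = 0.0103y*.
The bracket is 0.693, giving y* = 0.218/0.0103 = 21.1.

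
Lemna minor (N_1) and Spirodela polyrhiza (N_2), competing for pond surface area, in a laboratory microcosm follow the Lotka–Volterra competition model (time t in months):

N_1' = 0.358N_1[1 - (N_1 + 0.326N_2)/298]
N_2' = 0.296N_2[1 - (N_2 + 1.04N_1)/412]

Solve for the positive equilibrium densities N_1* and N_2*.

N_1* ≈ 248, N_2* ≈ 154

Setting both brackets to zero gives the nullclines N_1 + 0.326N_2 = 298 and 1.04N_1 + N_2 = 412.
Substituting N_2 = 412 - 1.04N_1 into the first: N_1(1 - 0.326·1.04) = 298 - 0.326·412.
So N_1* = 164/0.661 = 248, and then N_2* = 412 - 1.04·248 = 154.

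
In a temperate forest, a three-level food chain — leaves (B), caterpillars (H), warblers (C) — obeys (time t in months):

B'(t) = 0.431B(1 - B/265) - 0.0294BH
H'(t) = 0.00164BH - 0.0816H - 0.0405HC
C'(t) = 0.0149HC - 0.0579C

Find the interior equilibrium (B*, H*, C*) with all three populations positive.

B* ≈ 195, H* ≈ 3.89, C* ≈ 5.87

From dC/dt = 0: 0.0149H* = 0.0579, so H* = 3.89.
From dB/dt = 0: 0.431(1 - B*/265) = 0.0294·3.89, giving B* = 265·(1 - 0.265) = 195.
From dH/dt = 0: 0.00164·195 - 0.0816 = 0.0405C*, so C* = 0.238/0.0405 = 5.87.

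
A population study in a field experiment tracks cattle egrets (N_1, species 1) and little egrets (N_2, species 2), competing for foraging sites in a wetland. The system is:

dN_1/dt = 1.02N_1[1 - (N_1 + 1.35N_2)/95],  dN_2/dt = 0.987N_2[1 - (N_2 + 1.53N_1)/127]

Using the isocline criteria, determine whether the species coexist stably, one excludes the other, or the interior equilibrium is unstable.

Compare the nullcline intercepts: K1/α12 = 95/1.35 = 70.4 < K2 = 127; K2/α21 = 127/1.53 = 83 < K1 = 95.
Since both are reversed, neither can invade when rare; the interior point is a saddle.

unstable coexistence (outcome depends on initial conditions)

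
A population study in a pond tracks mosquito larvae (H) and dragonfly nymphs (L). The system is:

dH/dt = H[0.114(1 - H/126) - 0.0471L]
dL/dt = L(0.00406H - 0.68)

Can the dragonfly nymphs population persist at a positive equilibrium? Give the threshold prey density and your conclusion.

Threshold H = 167; K < 167, so no, the predator goes extinct.

The predator equation gives dL/dt > 0 only when H > 0.68/0.00406 = 167.
Without the predator, H → K = 126. Since 126 < 167, the predator cannot invade.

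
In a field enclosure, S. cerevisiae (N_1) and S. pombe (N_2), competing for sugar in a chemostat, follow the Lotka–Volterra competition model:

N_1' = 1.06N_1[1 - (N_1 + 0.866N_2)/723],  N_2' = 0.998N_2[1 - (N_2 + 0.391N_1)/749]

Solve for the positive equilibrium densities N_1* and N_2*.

N_1* ≈ 112, N_2* ≈ 705

Setting both brackets to zero gives the nullclines N_1 + 0.866N_2 = 723 and 0.391N_1 + N_2 = 749.
Substituting N_2 = 749 - 0.391N_1 into the first: N_1(1 - 0.866·0.391) = 723 - 0.866·749.
So N_1* = 74.4/0.661 = 112, and then N_2* = 749 - 0.391·112 = 705.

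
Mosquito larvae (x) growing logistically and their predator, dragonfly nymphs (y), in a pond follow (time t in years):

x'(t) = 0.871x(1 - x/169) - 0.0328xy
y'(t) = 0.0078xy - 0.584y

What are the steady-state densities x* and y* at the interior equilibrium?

x* ≈ 74.9, y* ≈ 14.8

From dy/dt = 0 with y > 0: 0.0078x* = 0.584, so x* = 74.9.
Substitute into dx/dt = 0: 0.871(1 - 74.9/169) = 0.0328y*.
The bracket is 0.557, giving y* = 0.485/0.0328 = 14.8.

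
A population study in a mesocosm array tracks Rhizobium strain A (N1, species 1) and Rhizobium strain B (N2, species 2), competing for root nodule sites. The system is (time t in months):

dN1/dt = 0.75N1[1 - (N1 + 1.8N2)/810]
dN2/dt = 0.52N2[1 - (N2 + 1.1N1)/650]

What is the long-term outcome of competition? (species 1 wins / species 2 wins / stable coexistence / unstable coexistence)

unstable coexistence (outcome depends on initial conditions)

Compare the nullcline intercepts: K1/α12 = 810/1.8 = 450 < K2 = 650; K2/α21 = 650/1.1 = 591 < K1 = 810.
Since both are reversed, neither can invade when rare; the interior point is a saddle.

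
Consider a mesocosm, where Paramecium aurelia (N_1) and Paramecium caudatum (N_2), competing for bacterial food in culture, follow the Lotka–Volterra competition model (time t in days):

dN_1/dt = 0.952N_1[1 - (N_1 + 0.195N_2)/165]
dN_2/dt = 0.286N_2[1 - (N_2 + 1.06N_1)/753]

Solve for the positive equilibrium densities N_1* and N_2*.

Setting both brackets to zero gives the nullclines N_1 + 0.195N_2 = 165 and 1.06N_1 + N_2 = 753.
Substituting N_2 = 753 - 1.06N_1 into the first: N_1(1 - 0.195·1.06) = 165 - 0.195·753.
So N_1* = 18.2/0.793 = 22.9, and then N_2* = 753 - 1.06·22.9 = 729.

N_1* ≈ 22.9, N_2* ≈ 729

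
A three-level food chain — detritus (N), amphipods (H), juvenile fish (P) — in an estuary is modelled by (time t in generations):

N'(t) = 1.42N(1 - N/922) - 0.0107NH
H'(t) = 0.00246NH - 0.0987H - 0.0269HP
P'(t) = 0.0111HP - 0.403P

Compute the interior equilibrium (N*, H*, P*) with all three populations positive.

From dP/dt = 0: 0.0111H* = 0.403, so H* = 36.3.
From dN/dt = 0: 1.42(1 - N*/922) = 0.0107·36.3, giving N* = 922·(1 - 0.274) = 670.
From dH/dt = 0: 0.00246·670 - 0.0987 = 0.0269P*, so P* = 1.55/0.0269 = 57.6.

N* ≈ 670, H* ≈ 36.3, P* ≈ 57.6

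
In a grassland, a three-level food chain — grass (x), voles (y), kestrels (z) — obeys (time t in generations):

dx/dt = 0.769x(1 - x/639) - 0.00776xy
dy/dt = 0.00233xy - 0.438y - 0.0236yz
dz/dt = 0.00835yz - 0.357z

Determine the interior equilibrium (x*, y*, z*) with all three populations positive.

From dz/dt = 0: 0.00835y* = 0.357, so y* = 42.8.
From dx/dt = 0: 0.769(1 - x*/639) = 0.00776·42.8, giving x* = 639·(1 - 0.431) = 363.
From dy/dt = 0: 0.00233·363 - 0.438 = 0.0236z*, so z* = 0.409/0.0236 = 17.3.

x* ≈ 363, y* ≈ 42.8, z* ≈ 17.3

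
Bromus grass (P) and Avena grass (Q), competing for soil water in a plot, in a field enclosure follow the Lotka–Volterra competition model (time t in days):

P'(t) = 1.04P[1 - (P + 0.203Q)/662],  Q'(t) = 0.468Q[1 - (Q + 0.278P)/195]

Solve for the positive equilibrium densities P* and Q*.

Setting both brackets to zero gives the nullclines P + 0.203Q = 662 and 0.278P + Q = 195.
Substituting Q = 195 - 0.278P into the first: P(1 - 0.203·0.278) = 662 - 0.203·195.
So P* = 622/0.944 = 660, and then Q* = 195 - 0.278·660 = 11.6.

P* ≈ 660, Q* ≈ 11.6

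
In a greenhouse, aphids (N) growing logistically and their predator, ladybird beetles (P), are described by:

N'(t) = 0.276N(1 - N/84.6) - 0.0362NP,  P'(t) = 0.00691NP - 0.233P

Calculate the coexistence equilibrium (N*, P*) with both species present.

From dP/dt = 0 with P > 0: 0.00691N* = 0.233, so N* = 33.7.
Substitute into dN/dt = 0: 0.276(1 - 33.7/84.6) = 0.0362P*.
The bracket is 0.601, giving P* = 0.166/0.0362 = 4.59.

N* ≈ 33.7, P* ≈ 4.59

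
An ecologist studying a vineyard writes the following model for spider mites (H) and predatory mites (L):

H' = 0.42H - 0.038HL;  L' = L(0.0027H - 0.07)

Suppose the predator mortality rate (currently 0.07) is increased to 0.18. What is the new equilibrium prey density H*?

H* ≈ 66.7

At the interior fixed point, setting dL/dt = 0 with L > 0 fixes H* = (predator death rate)/(HL coefficient) — independent of the other coefficients.
With the change, H* = 0.18/0.0027 = 66.7; it rises from 25.9.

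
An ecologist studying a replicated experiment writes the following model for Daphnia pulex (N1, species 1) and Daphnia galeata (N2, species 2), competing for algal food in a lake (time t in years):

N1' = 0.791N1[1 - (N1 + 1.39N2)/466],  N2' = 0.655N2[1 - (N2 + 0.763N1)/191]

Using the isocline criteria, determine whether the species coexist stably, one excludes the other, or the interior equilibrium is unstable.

Compare the nullcline intercepts: K1/α12 = 466/1.39 = 335 > K2 = 191; K2/α21 = 191/0.763 = 250 < K1 = 466.
Since the inequalities point opposite ways, species 1 can invade but species 2 cannot.

species 1 excludes species 2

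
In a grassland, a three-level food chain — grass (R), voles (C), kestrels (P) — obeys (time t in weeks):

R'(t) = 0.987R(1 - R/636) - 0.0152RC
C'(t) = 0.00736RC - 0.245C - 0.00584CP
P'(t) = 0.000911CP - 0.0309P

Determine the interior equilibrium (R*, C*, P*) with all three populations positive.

From dP/dt = 0: 0.000911C* = 0.0309, so C* = 33.9.
From dR/dt = 0: 0.987(1 - R*/636) = 0.0152·33.9, giving R* = 636·(1 - 0.522) = 304.
From dC/dt = 0: 0.00736·304 - 0.245 = 0.00584P*, so P* = 1.99/0.00584 = 341.

R* ≈ 304, C* ≈ 33.9, P* ≈ 341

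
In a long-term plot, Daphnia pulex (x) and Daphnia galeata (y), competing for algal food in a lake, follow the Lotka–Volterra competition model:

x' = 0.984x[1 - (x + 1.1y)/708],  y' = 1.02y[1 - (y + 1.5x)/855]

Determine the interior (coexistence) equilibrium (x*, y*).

Setting both brackets to zero gives the nullclines x + 1.1y = 708 and 1.5x + y = 855.
Substituting y = 855 - 1.5x into the first: x(1 - 1.1·1.5) = 708 - 1.1·855.
So x* = -233/-0.65 = 358, and then y* = 855 - 1.5·358 = 318.

x* ≈ 358, y* ≈ 318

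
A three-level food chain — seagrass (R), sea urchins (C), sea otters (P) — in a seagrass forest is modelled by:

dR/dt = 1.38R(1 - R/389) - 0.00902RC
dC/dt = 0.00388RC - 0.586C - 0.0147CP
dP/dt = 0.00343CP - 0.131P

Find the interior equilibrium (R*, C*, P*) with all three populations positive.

R* ≈ 292, C* ≈ 38.2, P* ≈ 37.2

From dP/dt = 0: 0.00343C* = 0.131, so C* = 38.2.
From dR/dt = 0: 1.38(1 - R*/389) = 0.00902·38.2, giving R* = 389·(1 - 0.25) = 292.
From dC/dt = 0: 0.00388·292 - 0.586 = 0.0147P*, so P* = 0.547/0.0147 = 37.2.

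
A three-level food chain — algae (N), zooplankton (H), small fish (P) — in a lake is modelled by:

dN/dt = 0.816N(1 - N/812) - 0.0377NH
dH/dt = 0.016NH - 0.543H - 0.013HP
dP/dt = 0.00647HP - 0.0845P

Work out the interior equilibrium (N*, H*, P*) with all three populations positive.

From dP/dt = 0: 0.00647H* = 0.0845, so H* = 13.1.
From dN/dt = 0: 0.816(1 - N*/812) = 0.0377·13.1, giving N* = 812·(1 - 0.603) = 322.
From dH/dt = 0: 0.016·322 - 0.543 = 0.013P*, so P* = 4.61/0.013 = 355.

N* ≈ 322, H* ≈ 13.1, P* ≈ 355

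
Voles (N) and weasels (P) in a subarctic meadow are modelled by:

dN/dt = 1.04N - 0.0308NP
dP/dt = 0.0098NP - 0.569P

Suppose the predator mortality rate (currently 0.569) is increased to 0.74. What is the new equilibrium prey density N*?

At the interior fixed point, setting dP/dt = 0 with P > 0 fixes N* = (predator death rate)/(NP coefficient) — independent of the other coefficients.
With the change, N* = 0.74/0.0098 = 75.5; it rises from 58.1.

N* ≈ 75.5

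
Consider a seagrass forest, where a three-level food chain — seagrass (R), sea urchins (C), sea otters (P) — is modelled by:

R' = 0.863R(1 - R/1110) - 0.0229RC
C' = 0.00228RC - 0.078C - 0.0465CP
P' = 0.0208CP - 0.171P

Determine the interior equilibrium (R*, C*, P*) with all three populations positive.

R* ≈ 868, C* ≈ 8.22, P* ≈ 40.9

From dP/dt = 0: 0.0208C* = 0.171, so C* = 8.22.
From dR/dt = 0: 0.863(1 - R*/1110) = 0.0229·8.22, giving R* = 1110·(1 - 0.218) = 868.
From dC/dt = 0: 0.00228·868 - 0.078 = 0.0465P*, so P* = 1.9/0.0465 = 40.9.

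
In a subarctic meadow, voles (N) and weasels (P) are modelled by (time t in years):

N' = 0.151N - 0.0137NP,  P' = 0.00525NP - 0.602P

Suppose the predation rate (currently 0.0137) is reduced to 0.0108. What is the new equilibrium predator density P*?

P* ≈ 14

At the interior fixed point, setting dN/dt = 0 with N > 0 fixes P* = (prey growth rate)/(NP coefficient) — independent of the other coefficients.
With the change, P* = 0.151/0.0108 = 14; it rises from 11.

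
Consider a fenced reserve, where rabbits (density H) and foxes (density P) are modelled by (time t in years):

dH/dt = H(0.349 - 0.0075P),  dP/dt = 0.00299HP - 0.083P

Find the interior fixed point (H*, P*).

H* ≈ 27.8, P* ≈ 46.5

Set dP/dt = 0 with P > 0: 0.00299H - 0.083 = 0, so H* = 0.083/0.00299 = 27.8.
Set dH/dt = 0 with H > 0: 0.349 - 0.0075P = 0, so P* = 0.349/0.0075 = 46.5.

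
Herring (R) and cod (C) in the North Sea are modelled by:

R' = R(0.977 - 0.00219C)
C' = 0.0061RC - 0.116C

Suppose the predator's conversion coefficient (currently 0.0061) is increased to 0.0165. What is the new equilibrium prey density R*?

At the interior fixed point, setting dC/dt = 0 with C > 0 fixes R* = (predator death rate)/(RC coefficient) — independent of the other coefficients.
With the change, R* = 0.116/0.0165 = 7.03; it falls from 19.

R* ≈ 7.03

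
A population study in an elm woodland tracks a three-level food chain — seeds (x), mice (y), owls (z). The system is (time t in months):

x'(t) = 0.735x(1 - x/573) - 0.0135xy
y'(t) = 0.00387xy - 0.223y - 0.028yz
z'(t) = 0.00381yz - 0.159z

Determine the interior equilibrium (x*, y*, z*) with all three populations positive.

From dz/dt = 0: 0.00381y* = 0.159, so y* = 41.7.
From dx/dt = 0: 0.735(1 - x*/573) = 0.0135·41.7, giving x* = 573·(1 - 0.767) = 134.
From dy/dt = 0: 0.00387·134 - 0.223 = 0.028z*, so z* = 0.295/0.028 = 10.5.

x* ≈ 134, y* ≈ 41.7, z* ≈ 10.5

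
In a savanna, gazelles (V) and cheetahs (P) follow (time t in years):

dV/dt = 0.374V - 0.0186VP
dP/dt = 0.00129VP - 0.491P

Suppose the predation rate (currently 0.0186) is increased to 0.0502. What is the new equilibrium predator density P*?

P* ≈ 7.45

At the interior fixed point, setting dV/dt = 0 with V > 0 fixes P* = (prey growth rate)/(VP coefficient) — independent of the other coefficients.
With the change, P* = 0.374/0.0502 = 7.45; it falls from 20.1.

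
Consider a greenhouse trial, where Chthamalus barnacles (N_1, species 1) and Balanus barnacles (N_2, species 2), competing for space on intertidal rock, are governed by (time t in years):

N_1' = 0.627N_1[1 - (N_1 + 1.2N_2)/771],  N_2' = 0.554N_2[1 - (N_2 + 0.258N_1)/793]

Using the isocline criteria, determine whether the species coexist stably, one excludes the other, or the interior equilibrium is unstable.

Compare the nullcline intercepts: K1/α12 = 771/1.2 = 642 < K2 = 793; K2/α21 = 793/0.258 = 3070 > K1 = 771.
Since the inequalities point opposite ways, species 2 can invade but species 1 cannot.

species 2 excludes species 1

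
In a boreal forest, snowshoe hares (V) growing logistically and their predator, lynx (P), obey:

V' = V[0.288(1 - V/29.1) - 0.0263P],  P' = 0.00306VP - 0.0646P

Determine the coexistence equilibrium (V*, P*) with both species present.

From dP/dt = 0 with P > 0: 0.00306V* = 0.0646, so V* = 21.1.
Substitute into dV/dt = 0: 0.288(1 - 21.1/29.1) = 0.0263P*.
The bracket is 0.275, giving P* = 0.0791/0.0263 = 3.01.

V* ≈ 21.1, P* ≈ 3.01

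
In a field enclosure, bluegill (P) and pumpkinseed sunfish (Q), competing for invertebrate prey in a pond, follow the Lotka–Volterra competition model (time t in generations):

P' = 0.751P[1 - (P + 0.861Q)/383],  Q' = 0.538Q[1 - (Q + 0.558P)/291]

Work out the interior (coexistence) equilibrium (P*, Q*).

P* ≈ 255, Q* ≈ 149

Setting both brackets to zero gives the nullclines P + 0.861Q = 383 and 0.558P + Q = 291.
Substituting Q = 291 - 0.558P into the first: P(1 - 0.861·0.558) = 383 - 0.861·291.
So P* = 132/0.52 = 255, and then Q* = 291 - 0.558·255 = 149.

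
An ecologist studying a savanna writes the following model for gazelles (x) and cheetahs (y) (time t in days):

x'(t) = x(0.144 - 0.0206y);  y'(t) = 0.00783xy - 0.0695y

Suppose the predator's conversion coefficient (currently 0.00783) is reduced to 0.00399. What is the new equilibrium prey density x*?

At the interior fixed point, setting dy/dt = 0 with y > 0 fixes x* = (predator death rate)/(xy coefficient) — independent of the other coefficients.
With the change, x* = 0.0695/0.00399 = 17.4; it rises from 8.88.

x* ≈ 17.4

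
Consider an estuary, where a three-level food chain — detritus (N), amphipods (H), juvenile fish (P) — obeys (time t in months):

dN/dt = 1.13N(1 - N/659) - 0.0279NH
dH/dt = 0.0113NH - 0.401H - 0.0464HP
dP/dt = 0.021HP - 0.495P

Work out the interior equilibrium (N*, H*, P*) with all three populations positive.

From dP/dt = 0: 0.021H* = 0.495, so H* = 23.6.
From dN/dt = 0: 1.13(1 - N*/659) = 0.0279·23.6, giving N* = 659·(1 - 0.582) = 275.
From dH/dt = 0: 0.0113·275 - 0.401 = 0.0464P*, so P* = 2.71/0.0464 = 58.4.

N* ≈ 275, H* ≈ 23.6, P* ≈ 58.4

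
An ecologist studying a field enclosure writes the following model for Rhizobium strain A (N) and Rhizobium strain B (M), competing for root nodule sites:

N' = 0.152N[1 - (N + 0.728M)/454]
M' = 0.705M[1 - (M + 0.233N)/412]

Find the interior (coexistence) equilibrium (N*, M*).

Setting both brackets to zero gives the nullclines N + 0.728M = 454 and 0.233N + M = 412.
Substituting M = 412 - 0.233N into the first: N(1 - 0.728·0.233) = 454 - 0.728·412.
So N* = 154/0.83 = 186, and then M* = 412 - 0.233·186 = 369.

N* ≈ 186, M* ≈ 369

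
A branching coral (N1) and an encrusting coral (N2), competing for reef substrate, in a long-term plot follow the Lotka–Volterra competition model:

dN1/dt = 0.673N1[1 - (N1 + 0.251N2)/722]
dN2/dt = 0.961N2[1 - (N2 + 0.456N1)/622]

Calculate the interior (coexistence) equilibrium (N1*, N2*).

Setting both brackets to zero gives the nullclines N1 + 0.251N2 = 722 and 0.456N1 + N2 = 622.
Substituting N2 = 622 - 0.456N1 into the first: N1(1 - 0.251·0.456) = 722 - 0.251·622.
So N1* = 566/0.886 = 639, and then N2* = 622 - 0.456·639 = 331.

N1* ≈ 639, N2* ≈ 331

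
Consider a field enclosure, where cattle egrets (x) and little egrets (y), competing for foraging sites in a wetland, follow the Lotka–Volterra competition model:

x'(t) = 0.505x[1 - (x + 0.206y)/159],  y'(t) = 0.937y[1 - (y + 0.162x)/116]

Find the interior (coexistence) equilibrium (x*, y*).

Setting both brackets to zero gives the nullclines x + 0.206y = 159 and 0.162x + y = 116.
Substituting y = 116 - 0.162x into the first: x(1 - 0.206·0.162) = 159 - 0.206·116.
So x* = 135/0.967 = 140, and then y* = 116 - 0.162·140 = 93.4.

x* ≈ 140, y* ≈ 93.4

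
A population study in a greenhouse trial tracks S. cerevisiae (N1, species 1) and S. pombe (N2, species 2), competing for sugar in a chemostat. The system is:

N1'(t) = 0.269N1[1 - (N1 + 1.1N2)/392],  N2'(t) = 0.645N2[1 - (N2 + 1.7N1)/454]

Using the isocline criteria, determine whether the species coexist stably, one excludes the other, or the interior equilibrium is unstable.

Compare the nullcline intercepts: K1/α12 = 392/1.1 = 356 < K2 = 454; K2/α21 = 454/1.7 = 267 < K1 = 392.
Since both are reversed, neither can invade when rare; the interior point is a saddle.

unstable coexistence (outcome depends on initial conditions)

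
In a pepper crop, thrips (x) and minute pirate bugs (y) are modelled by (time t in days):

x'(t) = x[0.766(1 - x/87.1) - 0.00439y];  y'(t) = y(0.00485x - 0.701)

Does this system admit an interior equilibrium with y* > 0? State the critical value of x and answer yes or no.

Threshold x = 145; K < 145, so no, the predator goes extinct.

The predator equation gives dy/dt > 0 only when x > 0.701/0.00485 = 145.
Without the predator, x → K = 87.1. Since 87.1 < 145, the predator cannot invade.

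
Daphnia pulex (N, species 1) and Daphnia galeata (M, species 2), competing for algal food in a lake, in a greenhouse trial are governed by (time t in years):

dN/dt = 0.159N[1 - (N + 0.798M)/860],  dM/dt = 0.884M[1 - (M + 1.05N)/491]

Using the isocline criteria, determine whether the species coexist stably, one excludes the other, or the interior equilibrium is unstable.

species 1 excludes species 2

Compare the nullcline intercepts: K1/α12 = 860/0.798 = 1080 > K2 = 491; K2/α21 = 491/1.05 = 468 < K1 = 860.
Since the inequalities point opposite ways, species 1 can invade but species 2 cannot.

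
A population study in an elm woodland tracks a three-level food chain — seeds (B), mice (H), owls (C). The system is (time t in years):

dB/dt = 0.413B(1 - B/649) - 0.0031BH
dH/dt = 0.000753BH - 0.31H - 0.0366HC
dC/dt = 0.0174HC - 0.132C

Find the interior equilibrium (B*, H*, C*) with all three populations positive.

B* ≈ 612, H* ≈ 7.59, C* ≈ 4.12

From dC/dt = 0: 0.0174H* = 0.132, so H* = 7.59.
From dB/dt = 0: 0.413(1 - B*/649) = 0.0031·7.59, giving B* = 649·(1 - 0.0569) = 612.
From dH/dt = 0: 0.000753·612 - 0.31 = 0.0366C*, so C* = 0.151/0.0366 = 4.12.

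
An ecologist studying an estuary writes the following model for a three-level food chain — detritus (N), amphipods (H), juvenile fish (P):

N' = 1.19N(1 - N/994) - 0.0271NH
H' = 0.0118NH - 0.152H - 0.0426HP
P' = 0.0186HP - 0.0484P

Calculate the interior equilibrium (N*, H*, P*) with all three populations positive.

From dP/dt = 0: 0.0186H* = 0.0484, so H* = 2.6.
From dN/dt = 0: 1.19(1 - N*/994) = 0.0271·2.6, giving N* = 994·(1 - 0.0593) = 935.
From dH/dt = 0: 0.0118·935 - 0.152 = 0.0426P*, so P* = 10.9/0.0426 = 255.

N* ≈ 935, H* ≈ 2.6, P* ≈ 255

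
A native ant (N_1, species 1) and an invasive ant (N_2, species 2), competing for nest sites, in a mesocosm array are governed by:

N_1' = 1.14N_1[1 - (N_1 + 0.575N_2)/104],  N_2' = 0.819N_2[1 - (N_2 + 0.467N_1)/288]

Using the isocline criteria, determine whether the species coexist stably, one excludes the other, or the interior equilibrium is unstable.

species 2 excludes species 1

Compare the nullcline intercepts: K1/α12 = 104/0.575 = 181 < K2 = 288; K2/α21 = 288/0.467 = 617 > K1 = 104.
Since the inequalities point opposite ways, species 2 can invade but species 1 cannot.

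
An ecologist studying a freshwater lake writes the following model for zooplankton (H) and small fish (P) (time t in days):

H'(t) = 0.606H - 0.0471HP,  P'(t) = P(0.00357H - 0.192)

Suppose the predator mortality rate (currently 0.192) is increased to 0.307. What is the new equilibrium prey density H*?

H* ≈ 86

At the interior fixed point, setting dP/dt = 0 with P > 0 fixes H* = (predator death rate)/(HP coefficient) — independent of the other coefficients.
With the change, H* = 0.307/0.00357 = 86; it rises from 53.8.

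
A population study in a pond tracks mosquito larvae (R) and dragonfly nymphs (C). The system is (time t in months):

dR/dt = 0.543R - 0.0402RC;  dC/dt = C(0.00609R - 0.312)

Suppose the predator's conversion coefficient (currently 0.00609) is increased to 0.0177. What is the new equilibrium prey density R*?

At the interior fixed point, setting dC/dt = 0 with C > 0 fixes R* = (predator death rate)/(RC coefficient) — independent of the other coefficients.
With the change, R* = 0.312/0.0177 = 17.6; it falls from 51.2.

R* ≈ 17.6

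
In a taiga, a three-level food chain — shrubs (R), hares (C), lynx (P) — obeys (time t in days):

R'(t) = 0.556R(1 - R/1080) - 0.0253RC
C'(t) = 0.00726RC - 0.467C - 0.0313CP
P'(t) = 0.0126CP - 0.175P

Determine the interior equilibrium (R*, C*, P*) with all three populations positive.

R* ≈ 397, C* ≈ 13.9, P* ≈ 77.3

From dP/dt = 0: 0.0126C* = 0.175, so C* = 13.9.
From dR/dt = 0: 0.556(1 - R*/1080) = 0.0253·13.9, giving R* = 1080·(1 - 0.632) = 397.
From dC/dt = 0: 0.00726·397 - 0.467 = 0.0313P*, so P* = 2.42/0.0313 = 77.3.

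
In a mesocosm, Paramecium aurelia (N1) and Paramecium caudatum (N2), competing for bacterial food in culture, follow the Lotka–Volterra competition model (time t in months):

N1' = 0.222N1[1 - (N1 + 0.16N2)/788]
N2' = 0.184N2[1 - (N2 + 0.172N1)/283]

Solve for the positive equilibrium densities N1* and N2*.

Setting both brackets to zero gives the nullclines N1 + 0.16N2 = 788 and 0.172N1 + N2 = 283.
Substituting N2 = 283 - 0.172N1 into the first: N1(1 - 0.16·0.172) = 788 - 0.16·283.
So N1* = 743/0.972 = 764, and then N2* = 283 - 0.172·764 = 152.

N1* ≈ 764, N2* ≈ 152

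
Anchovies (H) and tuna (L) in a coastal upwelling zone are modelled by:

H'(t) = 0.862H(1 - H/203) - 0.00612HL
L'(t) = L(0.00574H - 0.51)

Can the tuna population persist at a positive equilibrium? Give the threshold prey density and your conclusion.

Threshold H = 88.9; K > 88.9, so yes, the predator persists.

The predator equation gives dL/dt > 0 only when H > 0.51/0.00574 = 88.9.
Without the predator, H → K = 203. Since 203 > 88.9, the predator can invade and persist.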